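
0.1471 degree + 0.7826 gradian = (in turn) 0.002365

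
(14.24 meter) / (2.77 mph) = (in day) 0.0001331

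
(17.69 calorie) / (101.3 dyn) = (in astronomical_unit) 4.884e-07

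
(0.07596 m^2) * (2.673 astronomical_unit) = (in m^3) 3.037e+10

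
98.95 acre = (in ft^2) 4.31e+06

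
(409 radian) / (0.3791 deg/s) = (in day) 0.7154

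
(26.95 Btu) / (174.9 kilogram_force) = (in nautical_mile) 0.008951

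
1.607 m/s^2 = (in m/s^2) 1.607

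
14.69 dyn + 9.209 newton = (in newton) 9.209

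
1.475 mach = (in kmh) 1808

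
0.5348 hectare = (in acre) 1.322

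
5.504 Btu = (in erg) 5.807e+10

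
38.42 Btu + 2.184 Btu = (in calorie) 1.024e+04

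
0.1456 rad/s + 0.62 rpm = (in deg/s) 12.06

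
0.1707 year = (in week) 8.901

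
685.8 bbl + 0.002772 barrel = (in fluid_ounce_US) 3.687e+06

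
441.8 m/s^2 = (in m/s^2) 441.8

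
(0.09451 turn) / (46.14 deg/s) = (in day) 8.535e-06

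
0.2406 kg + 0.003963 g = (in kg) 0.2406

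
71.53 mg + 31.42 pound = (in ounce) 502.7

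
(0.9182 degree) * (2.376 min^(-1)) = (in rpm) 0.00606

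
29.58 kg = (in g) 2.958e+04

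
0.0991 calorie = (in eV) 2.588e+18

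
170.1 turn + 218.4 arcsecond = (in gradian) 6.804e+04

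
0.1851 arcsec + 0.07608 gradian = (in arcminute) 4.111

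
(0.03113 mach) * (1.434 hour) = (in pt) 1.551e+08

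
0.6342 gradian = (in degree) 0.5708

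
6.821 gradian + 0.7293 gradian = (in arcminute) 407.7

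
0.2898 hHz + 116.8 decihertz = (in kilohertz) 0.04066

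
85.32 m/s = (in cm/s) 8532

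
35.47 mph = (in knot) 30.82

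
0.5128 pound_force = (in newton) 2.281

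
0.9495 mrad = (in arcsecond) 195.8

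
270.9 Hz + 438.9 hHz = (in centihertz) 4.416e+06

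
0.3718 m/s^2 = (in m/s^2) 0.3718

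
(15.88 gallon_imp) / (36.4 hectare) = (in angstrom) 1983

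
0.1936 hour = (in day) 0.008067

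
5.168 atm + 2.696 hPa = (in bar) 5.239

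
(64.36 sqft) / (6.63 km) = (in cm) 0.09018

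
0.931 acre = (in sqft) 4.055e+04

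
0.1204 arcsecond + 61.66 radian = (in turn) 9.813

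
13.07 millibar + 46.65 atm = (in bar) 47.28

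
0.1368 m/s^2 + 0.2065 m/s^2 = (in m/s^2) 0.3433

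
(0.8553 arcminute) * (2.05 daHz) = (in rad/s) 0.0051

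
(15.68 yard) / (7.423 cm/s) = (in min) 3.219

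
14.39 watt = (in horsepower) 0.0193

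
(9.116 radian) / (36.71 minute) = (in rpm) 0.03952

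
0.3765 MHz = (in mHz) 3.765e+08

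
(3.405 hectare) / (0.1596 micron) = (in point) 6.048e+14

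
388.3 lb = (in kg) 176.1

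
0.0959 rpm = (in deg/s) 0.5754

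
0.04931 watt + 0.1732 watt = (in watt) 0.2225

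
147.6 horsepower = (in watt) 1.101e+05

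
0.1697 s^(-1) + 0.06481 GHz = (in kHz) 6.481e+04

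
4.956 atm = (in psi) 72.83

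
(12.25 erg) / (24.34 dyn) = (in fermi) 5.033e+12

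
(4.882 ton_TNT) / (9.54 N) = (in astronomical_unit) 0.01431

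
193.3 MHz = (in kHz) 1.933e+05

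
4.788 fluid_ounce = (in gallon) 0.03741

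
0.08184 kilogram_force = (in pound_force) 0.1804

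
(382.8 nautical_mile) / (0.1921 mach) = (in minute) 180.6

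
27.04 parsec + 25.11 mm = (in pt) 2.365e+21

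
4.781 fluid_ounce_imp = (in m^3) 0.0001358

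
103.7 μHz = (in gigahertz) 1.037e-13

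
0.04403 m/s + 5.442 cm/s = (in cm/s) 9.845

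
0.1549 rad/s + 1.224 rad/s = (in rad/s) 1.379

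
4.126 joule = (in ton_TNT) 9.861e-10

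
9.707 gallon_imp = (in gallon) 11.66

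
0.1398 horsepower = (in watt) 104.2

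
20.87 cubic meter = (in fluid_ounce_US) 7.057e+05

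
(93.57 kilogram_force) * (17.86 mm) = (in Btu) 0.01553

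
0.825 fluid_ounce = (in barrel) 0.0001535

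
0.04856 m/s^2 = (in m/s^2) 0.04856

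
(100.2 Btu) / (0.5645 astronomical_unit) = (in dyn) 0.1252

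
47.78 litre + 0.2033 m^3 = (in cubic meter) 0.2511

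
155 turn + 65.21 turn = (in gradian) 8.808e+04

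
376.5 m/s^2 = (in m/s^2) 376.5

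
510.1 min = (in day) 0.3542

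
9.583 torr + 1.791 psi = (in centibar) 13.63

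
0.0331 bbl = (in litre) 5.262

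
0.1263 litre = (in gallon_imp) 0.02778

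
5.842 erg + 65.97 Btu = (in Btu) 65.97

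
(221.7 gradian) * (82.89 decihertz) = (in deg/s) 1654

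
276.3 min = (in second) 1.658e+04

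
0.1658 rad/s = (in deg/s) 9.5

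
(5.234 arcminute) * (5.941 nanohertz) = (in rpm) 8.638e-11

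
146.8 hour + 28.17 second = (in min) 8808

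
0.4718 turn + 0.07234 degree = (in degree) 169.9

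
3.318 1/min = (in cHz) 5.53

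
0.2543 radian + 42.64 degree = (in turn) 0.1589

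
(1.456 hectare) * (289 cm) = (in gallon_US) 1.112e+07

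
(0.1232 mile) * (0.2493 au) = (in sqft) 7.959e+13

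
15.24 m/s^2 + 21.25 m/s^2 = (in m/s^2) 36.49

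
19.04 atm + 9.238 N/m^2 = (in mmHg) 1.447e+04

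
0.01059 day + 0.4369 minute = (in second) 941.2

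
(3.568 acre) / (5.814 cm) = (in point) 7.04e+08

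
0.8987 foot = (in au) 1.831e-12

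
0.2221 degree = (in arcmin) 13.33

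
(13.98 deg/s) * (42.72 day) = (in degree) 5.16e+07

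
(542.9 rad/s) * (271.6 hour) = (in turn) 8.448e+07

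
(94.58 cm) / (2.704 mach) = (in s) 0.001027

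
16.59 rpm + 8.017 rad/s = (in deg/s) 558.9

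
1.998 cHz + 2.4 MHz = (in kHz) 2400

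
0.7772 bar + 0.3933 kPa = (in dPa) 7.811e+05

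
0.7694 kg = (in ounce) 27.14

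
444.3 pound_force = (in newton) 1976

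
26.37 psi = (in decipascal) 1.818e+06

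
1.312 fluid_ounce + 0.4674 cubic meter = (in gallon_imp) 102.8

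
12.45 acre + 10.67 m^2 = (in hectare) 5.039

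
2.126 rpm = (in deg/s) 12.76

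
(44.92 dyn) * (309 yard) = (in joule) 0.1269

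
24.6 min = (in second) 1476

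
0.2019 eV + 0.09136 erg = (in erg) 0.09136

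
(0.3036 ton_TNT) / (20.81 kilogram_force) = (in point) 1.764e+10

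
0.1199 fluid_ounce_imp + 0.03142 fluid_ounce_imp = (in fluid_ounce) 0.1454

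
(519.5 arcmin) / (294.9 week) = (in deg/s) 4.855e-08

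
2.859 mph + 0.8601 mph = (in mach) 0.004883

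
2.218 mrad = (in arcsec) 457.5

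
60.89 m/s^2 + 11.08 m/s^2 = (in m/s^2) 71.97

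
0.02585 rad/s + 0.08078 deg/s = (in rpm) 0.2603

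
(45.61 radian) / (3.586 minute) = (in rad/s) 0.212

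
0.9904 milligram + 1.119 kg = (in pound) 2.467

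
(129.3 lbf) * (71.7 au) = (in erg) 6.169e+22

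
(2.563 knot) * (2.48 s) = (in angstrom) 3.27e+10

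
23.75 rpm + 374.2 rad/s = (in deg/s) 2.158e+04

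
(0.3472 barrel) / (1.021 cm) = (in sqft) 58.2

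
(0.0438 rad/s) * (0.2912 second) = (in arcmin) 43.85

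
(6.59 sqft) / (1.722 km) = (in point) 1.008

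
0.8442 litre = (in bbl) 0.00531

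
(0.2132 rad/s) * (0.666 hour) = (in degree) 2.929e+04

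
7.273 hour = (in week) 0.04329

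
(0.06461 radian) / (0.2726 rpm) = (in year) 7.177e-08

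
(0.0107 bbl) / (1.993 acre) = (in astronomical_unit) 1.41e-18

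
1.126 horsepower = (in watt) 839.7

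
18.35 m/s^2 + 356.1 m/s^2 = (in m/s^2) 374.5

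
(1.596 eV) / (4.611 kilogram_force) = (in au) 3.78e-32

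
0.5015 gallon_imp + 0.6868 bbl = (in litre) 111.5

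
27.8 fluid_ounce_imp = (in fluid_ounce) 26.71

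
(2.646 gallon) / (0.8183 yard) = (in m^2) 0.01339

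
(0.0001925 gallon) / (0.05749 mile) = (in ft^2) 8.478e-08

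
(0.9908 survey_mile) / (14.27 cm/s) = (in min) 186.2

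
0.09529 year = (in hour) 834.7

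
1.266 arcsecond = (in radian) 6.138e-06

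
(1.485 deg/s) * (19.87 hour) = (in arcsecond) 3.824e+08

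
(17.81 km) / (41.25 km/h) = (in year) 4.929e-05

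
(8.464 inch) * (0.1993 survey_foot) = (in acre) 3.227e-06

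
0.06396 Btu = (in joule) 67.48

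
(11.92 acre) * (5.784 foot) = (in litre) 8.504e+07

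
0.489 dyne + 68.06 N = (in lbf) 15.3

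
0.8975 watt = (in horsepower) 0.001204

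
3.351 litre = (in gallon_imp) 0.7371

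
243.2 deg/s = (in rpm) 40.53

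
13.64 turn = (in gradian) 5456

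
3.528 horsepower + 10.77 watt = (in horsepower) 3.542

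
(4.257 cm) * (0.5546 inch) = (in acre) 1.482e-07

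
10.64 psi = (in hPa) 733.6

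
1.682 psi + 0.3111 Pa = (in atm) 0.1145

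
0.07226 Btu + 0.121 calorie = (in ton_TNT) 1.834e-08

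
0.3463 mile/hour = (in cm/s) 15.48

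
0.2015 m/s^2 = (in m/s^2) 0.2015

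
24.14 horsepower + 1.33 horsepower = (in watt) 1.899e+04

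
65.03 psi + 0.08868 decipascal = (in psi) 65.03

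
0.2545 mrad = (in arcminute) 0.8749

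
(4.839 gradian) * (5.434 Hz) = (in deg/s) 23.67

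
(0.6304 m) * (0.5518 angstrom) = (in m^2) 3.479e-11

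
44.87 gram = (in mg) 4.487e+04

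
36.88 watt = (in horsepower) 0.04946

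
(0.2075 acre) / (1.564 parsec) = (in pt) 4.932e-11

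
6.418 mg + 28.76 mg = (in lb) 7.755e-05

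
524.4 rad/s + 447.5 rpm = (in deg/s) 3.273e+04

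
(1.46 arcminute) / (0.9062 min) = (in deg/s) 0.0004475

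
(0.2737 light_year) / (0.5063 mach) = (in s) 1.502e+13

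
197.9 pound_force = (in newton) 880.3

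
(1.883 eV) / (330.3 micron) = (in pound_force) 2.053e-16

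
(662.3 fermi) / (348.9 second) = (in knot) 3.69e-15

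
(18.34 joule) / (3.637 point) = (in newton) 1.429e+04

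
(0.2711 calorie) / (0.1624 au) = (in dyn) 4.669e-06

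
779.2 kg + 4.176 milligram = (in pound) 1718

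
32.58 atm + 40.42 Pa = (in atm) 32.58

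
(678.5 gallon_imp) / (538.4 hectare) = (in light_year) 6.056e-23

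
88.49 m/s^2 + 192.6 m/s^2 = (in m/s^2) 281.1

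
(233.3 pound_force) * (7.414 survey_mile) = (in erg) 1.238e+14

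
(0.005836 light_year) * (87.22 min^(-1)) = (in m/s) 8.026e+13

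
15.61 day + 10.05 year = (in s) 3.183e+08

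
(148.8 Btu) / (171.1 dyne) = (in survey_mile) 5.701e+04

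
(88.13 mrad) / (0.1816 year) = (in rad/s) 1.539e-08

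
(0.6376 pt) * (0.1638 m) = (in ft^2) 0.0003966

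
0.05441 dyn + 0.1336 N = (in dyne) 1.336e+04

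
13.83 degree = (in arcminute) 829.8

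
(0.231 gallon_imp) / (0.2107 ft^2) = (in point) 152.1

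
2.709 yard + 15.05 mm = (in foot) 8.176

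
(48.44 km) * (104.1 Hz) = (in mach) 1.481e+04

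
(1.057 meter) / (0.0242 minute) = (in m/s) 0.728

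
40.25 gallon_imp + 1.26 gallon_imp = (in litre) 188.7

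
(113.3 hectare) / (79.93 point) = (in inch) 1.582e+09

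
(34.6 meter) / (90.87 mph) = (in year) 2.701e-08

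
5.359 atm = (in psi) 78.76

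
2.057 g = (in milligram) 2057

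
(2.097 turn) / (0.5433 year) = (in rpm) 7.344e-06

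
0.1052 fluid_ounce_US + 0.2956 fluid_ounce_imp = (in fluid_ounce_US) 0.3892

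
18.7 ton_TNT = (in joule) 7.824e+10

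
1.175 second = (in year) 3.726e-08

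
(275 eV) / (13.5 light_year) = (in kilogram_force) 3.518e-35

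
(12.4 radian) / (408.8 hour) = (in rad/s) 8.426e-06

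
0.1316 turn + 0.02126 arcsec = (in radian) 0.8269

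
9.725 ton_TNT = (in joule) 4.069e+10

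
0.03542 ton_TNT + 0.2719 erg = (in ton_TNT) 0.03542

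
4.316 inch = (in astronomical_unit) 7.328e-13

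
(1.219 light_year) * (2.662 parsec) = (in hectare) 9.473e+28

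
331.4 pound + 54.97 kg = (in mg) 2.053e+08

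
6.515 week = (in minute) 6.567e+04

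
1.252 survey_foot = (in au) 2.551e-12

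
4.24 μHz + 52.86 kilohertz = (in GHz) 5.286e-05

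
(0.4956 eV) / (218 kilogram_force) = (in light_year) 3.926e-39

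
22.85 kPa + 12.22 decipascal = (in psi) 3.314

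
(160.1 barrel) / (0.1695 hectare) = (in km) 1.502e-05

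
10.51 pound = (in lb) 10.51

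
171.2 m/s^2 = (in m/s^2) 171.2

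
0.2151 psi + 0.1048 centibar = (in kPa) 1.588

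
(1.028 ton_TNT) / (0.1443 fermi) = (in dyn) 2.981e+30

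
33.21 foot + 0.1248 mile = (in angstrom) 2.11e+12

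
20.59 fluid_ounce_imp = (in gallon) 0.1545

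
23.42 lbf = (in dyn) 1.042e+07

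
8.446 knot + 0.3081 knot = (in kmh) 16.21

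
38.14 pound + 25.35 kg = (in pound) 94.03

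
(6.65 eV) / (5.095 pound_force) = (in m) 4.701e-20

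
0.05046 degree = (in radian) 0.0008807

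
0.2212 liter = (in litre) 0.2212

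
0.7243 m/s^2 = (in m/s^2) 0.7243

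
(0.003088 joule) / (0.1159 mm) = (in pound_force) 5.99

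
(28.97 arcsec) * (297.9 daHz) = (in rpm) 3.995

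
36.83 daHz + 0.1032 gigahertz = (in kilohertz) 1.032e+05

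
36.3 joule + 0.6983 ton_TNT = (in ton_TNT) 0.6983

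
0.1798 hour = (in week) 0.00107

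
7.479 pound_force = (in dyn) 3.327e+06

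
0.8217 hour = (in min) 49.3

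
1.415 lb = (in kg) 0.6418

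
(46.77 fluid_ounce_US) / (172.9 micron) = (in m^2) 8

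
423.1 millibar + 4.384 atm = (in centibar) 486.5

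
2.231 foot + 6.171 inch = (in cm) 83.68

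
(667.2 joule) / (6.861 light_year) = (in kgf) 1.048e-15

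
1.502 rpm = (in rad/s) 0.1573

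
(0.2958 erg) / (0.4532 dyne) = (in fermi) 6.527e+12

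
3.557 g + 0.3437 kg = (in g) 347.3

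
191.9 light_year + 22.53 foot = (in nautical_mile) 9.803e+14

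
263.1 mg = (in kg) 0.0002631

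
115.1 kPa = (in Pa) 1.151e+05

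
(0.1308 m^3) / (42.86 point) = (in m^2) 8.651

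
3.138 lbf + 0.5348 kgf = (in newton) 19.2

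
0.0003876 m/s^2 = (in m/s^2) 0.0003876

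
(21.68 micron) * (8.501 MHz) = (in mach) 0.5413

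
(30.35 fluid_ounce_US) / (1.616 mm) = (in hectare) 5.554e-05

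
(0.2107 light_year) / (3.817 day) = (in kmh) 2.176e+10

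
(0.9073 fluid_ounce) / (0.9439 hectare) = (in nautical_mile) 1.535e-12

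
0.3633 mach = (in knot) 240.5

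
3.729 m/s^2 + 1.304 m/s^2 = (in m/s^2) 5.033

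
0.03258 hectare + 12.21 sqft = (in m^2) 326.9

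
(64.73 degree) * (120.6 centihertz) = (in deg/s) 78.06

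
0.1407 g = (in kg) 0.0001407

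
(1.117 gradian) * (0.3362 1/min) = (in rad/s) 9.831e-05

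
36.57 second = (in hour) 0.01016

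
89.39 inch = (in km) 0.002271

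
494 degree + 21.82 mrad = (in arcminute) 2.972e+04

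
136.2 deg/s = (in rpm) 22.7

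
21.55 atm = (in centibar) 2184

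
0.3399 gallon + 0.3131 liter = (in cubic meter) 0.0016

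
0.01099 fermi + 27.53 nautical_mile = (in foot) 1.673e+05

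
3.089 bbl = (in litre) 491.1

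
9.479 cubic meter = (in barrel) 59.62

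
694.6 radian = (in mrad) 6.946e+05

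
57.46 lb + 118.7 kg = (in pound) 319.1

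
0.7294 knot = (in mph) 0.8394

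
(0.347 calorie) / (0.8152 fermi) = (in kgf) 1.816e+14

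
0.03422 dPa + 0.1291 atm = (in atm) 0.1291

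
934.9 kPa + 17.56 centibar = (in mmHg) 7144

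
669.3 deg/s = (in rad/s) 11.68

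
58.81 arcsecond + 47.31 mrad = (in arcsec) 9817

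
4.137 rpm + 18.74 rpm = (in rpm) 22.88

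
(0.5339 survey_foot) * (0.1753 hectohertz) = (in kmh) 10.27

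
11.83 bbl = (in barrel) 11.83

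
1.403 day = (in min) 2020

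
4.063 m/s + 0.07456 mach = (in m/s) 29.45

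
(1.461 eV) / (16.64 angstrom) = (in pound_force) 3.162e-11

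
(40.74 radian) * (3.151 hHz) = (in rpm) 1.226e+05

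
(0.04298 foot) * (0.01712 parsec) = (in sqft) 7.449e+13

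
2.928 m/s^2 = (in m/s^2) 2.928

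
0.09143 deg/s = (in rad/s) 0.001596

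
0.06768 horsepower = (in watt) 50.47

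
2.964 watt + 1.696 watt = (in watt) 4.66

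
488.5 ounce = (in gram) 1.385e+04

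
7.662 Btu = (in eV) 5.046e+22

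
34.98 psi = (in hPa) 2412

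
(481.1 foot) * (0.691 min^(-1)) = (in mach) 0.00496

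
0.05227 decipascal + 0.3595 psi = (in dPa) 2.479e+04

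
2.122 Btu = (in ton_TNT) 5.351e-07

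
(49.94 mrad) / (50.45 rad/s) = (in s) 0.0009899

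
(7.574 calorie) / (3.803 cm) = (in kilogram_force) 84.97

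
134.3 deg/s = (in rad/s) 2.344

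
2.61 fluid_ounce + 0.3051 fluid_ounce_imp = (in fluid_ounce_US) 2.903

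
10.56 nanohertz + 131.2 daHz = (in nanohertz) 1.312e+12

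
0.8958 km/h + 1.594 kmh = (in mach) 0.002031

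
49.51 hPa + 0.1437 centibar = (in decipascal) 5.095e+04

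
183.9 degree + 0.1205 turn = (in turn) 0.6313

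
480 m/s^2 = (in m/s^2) 480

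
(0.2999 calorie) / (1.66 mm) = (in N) 755.9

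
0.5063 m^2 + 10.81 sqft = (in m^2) 1.511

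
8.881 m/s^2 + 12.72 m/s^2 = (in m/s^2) 21.6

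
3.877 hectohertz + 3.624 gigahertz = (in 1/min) 2.174e+11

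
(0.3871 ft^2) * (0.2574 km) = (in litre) 9257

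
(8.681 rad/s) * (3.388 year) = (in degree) 5.314e+10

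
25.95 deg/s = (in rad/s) 0.4529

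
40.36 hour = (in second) 1.453e+05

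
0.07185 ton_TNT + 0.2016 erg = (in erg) 3.006e+15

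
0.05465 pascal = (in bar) 5.465e-07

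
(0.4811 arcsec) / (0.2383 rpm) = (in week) 1.545e-10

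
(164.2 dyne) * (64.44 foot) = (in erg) 3.225e+05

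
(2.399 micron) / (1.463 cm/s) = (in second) 0.000164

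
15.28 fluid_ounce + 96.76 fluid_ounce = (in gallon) 0.8753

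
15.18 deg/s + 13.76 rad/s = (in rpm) 133.9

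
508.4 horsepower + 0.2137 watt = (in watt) 3.791e+05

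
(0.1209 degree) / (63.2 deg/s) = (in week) 3.163e-09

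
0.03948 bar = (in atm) 0.03896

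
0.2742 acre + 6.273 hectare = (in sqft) 6.872e+05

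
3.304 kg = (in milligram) 3.304e+06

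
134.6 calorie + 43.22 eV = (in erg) 5.632e+09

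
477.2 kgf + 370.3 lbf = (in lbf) 1422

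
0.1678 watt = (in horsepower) 0.000225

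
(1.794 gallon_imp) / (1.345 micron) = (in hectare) 0.6064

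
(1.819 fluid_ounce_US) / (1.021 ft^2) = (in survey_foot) 0.001861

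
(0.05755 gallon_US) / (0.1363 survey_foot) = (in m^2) 0.005244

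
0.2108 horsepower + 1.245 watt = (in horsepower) 0.2125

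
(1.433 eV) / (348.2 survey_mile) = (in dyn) 4.097e-20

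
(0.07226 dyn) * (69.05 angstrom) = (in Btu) 4.729e-18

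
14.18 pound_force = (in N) 63.08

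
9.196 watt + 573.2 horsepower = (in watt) 4.274e+05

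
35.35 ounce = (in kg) 1.002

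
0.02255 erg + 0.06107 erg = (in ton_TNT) 1.999e-18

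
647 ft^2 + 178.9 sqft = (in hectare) 0.007673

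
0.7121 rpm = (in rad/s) 0.07457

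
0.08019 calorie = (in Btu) 0.000318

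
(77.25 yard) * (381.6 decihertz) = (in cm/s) 2.696e+05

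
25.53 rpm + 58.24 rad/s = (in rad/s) 60.91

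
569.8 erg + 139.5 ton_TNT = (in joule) 5.837e+11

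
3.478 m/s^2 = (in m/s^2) 3.478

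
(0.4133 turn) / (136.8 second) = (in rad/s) 0.01898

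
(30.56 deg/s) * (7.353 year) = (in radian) 1.237e+08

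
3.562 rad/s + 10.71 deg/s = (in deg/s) 214.8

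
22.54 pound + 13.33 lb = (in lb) 35.87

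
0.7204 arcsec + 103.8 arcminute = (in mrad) 30.2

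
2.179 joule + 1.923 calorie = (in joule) 10.22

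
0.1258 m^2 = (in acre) 3.109e-05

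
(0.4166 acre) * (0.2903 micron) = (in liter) 0.4894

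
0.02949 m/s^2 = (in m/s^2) 0.02949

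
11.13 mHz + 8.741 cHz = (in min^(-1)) 5.912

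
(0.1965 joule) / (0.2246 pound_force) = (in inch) 7.743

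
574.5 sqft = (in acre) 0.01319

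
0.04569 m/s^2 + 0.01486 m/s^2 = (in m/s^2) 0.06055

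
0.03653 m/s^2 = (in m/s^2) 0.03653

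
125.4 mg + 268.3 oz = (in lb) 16.77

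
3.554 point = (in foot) 0.004113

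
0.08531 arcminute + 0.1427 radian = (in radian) 0.1427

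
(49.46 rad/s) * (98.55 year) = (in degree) 8.807e+12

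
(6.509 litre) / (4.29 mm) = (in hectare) 0.0001517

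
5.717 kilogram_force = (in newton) 56.06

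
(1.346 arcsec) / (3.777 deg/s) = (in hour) 2.75e-08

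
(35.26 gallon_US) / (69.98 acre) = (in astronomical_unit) 3.15e-18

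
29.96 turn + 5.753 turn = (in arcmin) 7.714e+05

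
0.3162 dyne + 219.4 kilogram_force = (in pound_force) 483.7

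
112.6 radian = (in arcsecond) 2.323e+07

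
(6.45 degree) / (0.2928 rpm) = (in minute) 0.06119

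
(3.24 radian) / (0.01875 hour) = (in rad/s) 0.048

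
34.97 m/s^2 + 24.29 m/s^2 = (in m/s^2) 59.26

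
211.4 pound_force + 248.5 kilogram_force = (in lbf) 759.2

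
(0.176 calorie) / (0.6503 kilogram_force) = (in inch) 4.546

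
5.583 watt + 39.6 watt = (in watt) 45.18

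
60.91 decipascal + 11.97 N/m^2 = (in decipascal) 180.6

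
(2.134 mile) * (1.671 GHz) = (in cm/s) 5.739e+14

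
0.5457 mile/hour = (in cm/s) 24.39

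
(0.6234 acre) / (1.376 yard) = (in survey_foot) 6578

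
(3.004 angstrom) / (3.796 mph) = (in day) 2.049e-15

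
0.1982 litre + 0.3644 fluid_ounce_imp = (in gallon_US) 0.05509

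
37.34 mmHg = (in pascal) 4978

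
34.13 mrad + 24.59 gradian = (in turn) 0.06691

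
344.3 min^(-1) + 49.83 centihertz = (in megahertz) 6.237e-06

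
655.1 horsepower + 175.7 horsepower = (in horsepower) 830.8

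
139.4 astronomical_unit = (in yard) 2.281e+13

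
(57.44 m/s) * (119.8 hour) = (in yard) 2.709e+07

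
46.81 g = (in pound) 0.1032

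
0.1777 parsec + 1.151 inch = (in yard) 5.997e+15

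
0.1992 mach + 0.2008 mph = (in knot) 132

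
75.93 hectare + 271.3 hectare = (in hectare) 347.2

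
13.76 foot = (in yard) 4.587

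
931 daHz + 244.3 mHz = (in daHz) 931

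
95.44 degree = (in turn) 0.2651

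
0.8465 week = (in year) 0.01623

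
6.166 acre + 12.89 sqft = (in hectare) 2.495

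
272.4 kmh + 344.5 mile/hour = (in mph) 513.8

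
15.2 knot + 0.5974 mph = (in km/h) 29.11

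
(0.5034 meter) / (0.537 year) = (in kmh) 1.07e-07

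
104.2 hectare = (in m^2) 1.042e+06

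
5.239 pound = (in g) 2376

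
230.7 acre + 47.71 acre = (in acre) 278.4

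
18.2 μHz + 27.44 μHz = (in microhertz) 45.64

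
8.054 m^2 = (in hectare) 0.0008054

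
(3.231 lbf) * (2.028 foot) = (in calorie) 2.123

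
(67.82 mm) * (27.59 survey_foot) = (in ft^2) 6.139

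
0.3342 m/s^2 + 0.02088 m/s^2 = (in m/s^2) 0.3551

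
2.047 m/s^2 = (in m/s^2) 2.047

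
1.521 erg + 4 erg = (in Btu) 5.233e-10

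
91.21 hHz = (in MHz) 0.009121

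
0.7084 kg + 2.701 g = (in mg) 7.111e+05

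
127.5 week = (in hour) 2.142e+04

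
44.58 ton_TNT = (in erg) 1.865e+18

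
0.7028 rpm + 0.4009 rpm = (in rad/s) 0.1156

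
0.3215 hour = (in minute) 19.29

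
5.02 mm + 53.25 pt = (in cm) 2.381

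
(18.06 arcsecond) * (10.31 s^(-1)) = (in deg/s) 0.05172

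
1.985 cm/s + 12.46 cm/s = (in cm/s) 14.45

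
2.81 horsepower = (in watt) 2095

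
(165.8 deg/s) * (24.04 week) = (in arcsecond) 8.678e+12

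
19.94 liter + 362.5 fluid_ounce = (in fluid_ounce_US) 1037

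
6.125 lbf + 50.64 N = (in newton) 77.89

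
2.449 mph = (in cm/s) 109.5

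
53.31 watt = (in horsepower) 0.07149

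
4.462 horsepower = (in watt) 3327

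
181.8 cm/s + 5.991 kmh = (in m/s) 3.482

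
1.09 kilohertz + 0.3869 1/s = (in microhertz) 1.09e+09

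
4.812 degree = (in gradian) 5.347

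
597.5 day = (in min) 8.604e+05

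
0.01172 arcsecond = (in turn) 9.043e-09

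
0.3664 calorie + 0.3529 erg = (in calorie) 0.3664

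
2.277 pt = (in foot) 0.002635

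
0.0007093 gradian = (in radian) 1.114e-05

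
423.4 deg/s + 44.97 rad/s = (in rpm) 500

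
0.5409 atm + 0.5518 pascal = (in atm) 0.5409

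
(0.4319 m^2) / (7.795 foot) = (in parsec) 5.891e-18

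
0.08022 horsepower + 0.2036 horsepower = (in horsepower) 0.2838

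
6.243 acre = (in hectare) 2.526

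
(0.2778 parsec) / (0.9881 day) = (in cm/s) 1.004e+13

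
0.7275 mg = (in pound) 1.604e-06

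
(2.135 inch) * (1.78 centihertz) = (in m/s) 0.0009653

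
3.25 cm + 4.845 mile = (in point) 2.21e+07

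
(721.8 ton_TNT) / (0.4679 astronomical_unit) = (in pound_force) 9.699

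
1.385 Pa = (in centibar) 0.001385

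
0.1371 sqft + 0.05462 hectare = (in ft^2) 5879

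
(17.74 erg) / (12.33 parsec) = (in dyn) 4.663e-19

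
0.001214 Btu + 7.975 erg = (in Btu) 0.001214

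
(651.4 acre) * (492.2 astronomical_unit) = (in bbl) 1.221e+21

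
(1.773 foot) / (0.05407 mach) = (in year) 9.308e-10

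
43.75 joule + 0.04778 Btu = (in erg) 9.416e+08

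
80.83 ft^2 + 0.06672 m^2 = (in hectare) 0.0007576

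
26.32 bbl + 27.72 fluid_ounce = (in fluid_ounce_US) 1.415e+05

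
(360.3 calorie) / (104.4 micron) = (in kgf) 1.472e+06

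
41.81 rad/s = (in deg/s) 2396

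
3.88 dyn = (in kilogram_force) 3.956e-06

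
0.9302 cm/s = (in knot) 0.01808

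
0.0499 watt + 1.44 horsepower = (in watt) 1074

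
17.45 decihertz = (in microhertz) 1.745e+06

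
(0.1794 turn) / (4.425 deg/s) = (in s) 14.6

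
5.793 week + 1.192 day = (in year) 0.1144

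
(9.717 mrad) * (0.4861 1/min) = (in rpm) 0.0007518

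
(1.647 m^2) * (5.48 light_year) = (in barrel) 5.371e+17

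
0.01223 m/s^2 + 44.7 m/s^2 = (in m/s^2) 44.71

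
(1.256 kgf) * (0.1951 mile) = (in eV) 2.414e+22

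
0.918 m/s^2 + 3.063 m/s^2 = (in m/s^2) 3.981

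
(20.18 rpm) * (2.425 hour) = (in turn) 2936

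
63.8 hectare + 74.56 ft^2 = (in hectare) 63.8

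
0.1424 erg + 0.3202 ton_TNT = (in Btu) 1.27e+06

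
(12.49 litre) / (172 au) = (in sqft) 5.225e-15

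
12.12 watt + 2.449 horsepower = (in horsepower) 2.465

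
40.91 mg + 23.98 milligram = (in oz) 0.002289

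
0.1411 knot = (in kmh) 0.2613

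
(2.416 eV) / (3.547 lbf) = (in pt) 6.954e-17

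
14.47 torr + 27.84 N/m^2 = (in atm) 0.01931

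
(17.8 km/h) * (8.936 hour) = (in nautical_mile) 85.89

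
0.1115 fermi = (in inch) 4.39e-15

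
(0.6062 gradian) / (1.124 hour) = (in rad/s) 2.353e-06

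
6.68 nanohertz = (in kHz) 6.68e-12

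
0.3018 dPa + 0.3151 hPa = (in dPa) 315.4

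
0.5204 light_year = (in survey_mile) 3.059e+12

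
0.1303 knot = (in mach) 0.0001969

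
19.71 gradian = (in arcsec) 6.386e+04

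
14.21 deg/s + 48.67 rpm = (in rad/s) 5.345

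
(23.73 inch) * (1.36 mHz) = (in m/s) 0.0008197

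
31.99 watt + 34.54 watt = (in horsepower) 0.08922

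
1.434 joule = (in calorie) 0.3427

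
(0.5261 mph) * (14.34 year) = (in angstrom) 1.064e+18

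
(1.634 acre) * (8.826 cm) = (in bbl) 3671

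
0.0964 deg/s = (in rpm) 0.01607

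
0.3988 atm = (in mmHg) 303.1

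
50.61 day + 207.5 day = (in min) 3.717e+05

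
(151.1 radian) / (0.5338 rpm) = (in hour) 0.7509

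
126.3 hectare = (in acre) 312.1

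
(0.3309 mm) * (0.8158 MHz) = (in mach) 0.7928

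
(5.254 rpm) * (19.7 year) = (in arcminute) 1.175e+12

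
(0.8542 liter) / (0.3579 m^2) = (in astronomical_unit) 1.595e-14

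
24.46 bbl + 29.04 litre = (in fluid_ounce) 1.325e+05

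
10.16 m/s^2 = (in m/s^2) 10.16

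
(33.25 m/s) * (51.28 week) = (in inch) 4.06e+10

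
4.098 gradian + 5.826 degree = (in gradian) 10.57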